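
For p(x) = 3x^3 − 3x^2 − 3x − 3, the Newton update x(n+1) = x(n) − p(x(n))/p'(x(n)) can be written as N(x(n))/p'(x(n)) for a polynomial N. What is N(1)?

p'(x) = 9x^2 − 6x − 3.
N(x) = x·p'(x) − p(x) = x·(9x^2 − 6x − 3) − (3x^3 − 3x^2 − 3x − 3) = 6x^3 − 3x^2 + 3.
N(1) = 6.

6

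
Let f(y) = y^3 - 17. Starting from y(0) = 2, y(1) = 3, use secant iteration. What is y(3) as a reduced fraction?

f(2) = -9, f(3) = 10. y(2) = 3 - 10·(3 - 2)/(10 - (-9)) = 47/19.
f(3) = 10, f(47/19) = -12780/6859. y(3) = (47/19) - (-12780/6859)·((47/19) - 3)/((-12780/6859) - 10) = 20801/8137.

20801/8137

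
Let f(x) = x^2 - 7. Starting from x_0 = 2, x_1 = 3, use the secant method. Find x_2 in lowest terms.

f(2) = -3, f(3) = 2. x_2 = 3 - 2·(3 - 2)/(2 - (-3)) = 13/5.

13/5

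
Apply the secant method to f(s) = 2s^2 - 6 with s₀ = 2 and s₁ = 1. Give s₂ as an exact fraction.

f(2) = 2, f(1) = -4. s₂ = 1 - (-4)·(1 - 2)/((-4) - 2) = 5/3.

5/3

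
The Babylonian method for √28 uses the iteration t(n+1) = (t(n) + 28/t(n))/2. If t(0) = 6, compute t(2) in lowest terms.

t(1) = (6 + 28/6)/2 = 16/3.
t(2) = (16/3 + 28/(16/3))/2 = 127/24.

127/24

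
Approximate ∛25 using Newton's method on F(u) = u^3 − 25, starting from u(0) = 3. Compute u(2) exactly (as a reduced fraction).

1478153/505521

F'(u) = 3u^2.
F(3) = 2, F'(3) = 27, so u(1) = 3 − 2/27 = 79/27.
F(79/27) = 964/19683, F'(79/27) = 6241/243, so u(2) = (79/27) − (964/19683)/(6241/243) = 1478153/505521.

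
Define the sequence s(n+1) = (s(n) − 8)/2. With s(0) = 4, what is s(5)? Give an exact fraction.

s(1) = (4 − 8)/2 = −2.
s(2) = ((−2) − 8)/2 = −5.
s(3) = ((−5) − 8)/2 = −13/2.
s(4) = ((−13/2) − 8)/2 = −29/4.
s(5) = ((−29/4) − 8)/2 = −61/8.

−61/8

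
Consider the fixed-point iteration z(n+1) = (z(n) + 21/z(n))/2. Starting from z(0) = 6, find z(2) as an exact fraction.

697/152

z(1) = (6 + 21/6)/2 = 19/4.
z(2) = (19/4 + 21/(19/4))/2 = 697/152.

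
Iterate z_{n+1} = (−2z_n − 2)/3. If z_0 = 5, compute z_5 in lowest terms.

−10/9

z_1 = (−2·5 − 2)/3 = −4.
z_2 = (−2·(−4) − 2)/3 = 2.
z_3 = (−2·2 − 2)/3 = −2.
z_4 = (−2·(−2) − 2)/3 = 2/3.
z_5 = (−2·(2/3) − 2)/3 = −10/9.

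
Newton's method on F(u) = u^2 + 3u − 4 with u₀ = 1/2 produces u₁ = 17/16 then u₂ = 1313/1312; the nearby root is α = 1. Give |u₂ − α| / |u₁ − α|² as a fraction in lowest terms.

8/41

u₁ − α = 17/16 − 1 = 1/16, so |u₁ − α| = 1/16.
u₂ − α = 1313/1312 − 1 = 1/1312, so |u₂ − α| = 1/1312.
|u₁ − α|² = 1/256.
Ratio = (1/1312) / (1/256) = 8/41.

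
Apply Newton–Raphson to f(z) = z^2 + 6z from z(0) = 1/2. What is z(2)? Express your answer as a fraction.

1/4760

f'(z) = 2z + 6.
f(1/2) = 13/4, f'(1/2) = 7, so z(1) = (1/2) − (13/4)/7 = 1/28.
f(1/28) = 169/784, f'(1/28) = 85/14, so z(2) = (1/28) − (169/784)/(85/14) = 1/4760.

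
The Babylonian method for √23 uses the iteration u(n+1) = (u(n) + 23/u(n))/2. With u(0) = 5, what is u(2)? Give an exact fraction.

1151/240

u(1) = (5 + 23/5)/2 = 24/5.
u(2) = (24/5 + 23/(24/5))/2 = 1151/240.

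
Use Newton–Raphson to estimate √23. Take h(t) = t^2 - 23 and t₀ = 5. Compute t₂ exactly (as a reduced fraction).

1151/240

h'(t) = 2t.
h(5) = 2, h'(5) = 10, so t₁ = 5 - 2/10 = 24/5.
h(24/5) = 1/25, h'(24/5) = 48/5, so t₂ = (24/5) - (1/25)/(48/5) = 1151/240.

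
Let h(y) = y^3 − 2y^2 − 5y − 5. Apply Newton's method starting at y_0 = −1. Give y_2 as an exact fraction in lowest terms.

h'(y) = 3y^2 − 4y − 5.
h(−1) = −3, h'(−1) = 2, so y_1 = (−1) − (−3)/2 = 1/2.
h(1/2) = −63/8, h'(1/2) = −25/4, so y_2 = (1/2) − (−63/8)/(−25/4) = −19/25.

−19/25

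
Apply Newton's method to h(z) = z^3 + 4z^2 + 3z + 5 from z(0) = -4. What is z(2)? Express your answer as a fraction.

h'(z) = 3z^2 + 8z + 3.
h(-4) = -7, h'(-4) = 19, so z(1) = (-4) - (-7)/19 = -69/19.
h(-69/19) = -7105/6859, h'(-69/19) = 4878/361, so z(2) = (-69/19) - (-7105/6859)/(4878/361) = -329477/92682.

-329477/92682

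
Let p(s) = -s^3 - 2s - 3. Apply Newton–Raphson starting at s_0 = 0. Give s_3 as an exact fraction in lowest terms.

-247263/245455

p'(s) = -3s^2 - 2.
p(0) = -3, p'(0) = -2, so s_1 = 0 - (-3)/(-2) = -3/2.
p(-3/2) = 27/8, p'(-3/2) = -35/4, so s_2 = (-3/2) - (27/8)/(-35/4) = -39/35.
p(-39/35) = 26244/42875, p'(-39/35) = -7013/1225, so s_3 = (-39/35) - (26244/42875)/(-7013/1225) = -247263/245455.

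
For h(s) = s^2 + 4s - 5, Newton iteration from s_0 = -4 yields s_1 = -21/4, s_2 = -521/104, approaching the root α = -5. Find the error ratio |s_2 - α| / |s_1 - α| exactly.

s_1 - α = -21/4 - (-5) = -21/4 + 5 = -1/4, so |s_1 - α| = 1/4.
s_2 - α = -521/104 - (-5) = -521/104 + 5 = -1/104, so |s_2 - α| = 1/104.
Ratio = (1/104) / (1/4) = 1/26.

1/26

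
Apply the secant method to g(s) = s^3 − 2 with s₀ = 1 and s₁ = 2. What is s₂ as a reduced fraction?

g(1) = −1, g(2) = 6. s₂ = 2 − 6·(2 − 1)/(6 − (−1)) = 8/7.

8/7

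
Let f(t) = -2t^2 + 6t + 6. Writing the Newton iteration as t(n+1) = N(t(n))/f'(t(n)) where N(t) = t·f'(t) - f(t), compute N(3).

f'(t) = -4t + 6.
N(t) = t·f'(t) - f(t) = t·(-4t + 6) - (-2t^2 + 6t + 6) = -2t^2 - 6.
N(3) = -24.

-24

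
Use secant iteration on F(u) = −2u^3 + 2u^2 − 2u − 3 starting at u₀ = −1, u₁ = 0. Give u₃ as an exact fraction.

F(−1) = 3, F(0) = −3. u₂ = 0 − (−3)·(0 − (−1))/((−3) − 3) = −1/2.
F(0) = −3, F(−1/2) = −5/4. u₃ = (−1/2) − (−5/4)·((−1/2) − 0)/((−5/4) − (−3)) = −6/7.

−6/7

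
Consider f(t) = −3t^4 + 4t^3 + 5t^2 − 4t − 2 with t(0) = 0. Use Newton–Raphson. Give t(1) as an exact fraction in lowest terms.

f'(t) = −12t^3 + 12t^2 + 10t − 4.
f(0) = −2, f'(0) = −4, so t(1) = 0 − (−2)/(−4) = −1/2.

−1/2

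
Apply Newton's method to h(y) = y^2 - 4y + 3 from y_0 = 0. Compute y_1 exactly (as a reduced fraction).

h'(y) = 2y - 4.
h(0) = 3, h'(0) = -4, so y_1 = 0 - 3/(-4) = 3/4.

3/4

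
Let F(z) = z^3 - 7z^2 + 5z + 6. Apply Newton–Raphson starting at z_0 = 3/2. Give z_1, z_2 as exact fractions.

F'(z) = 3z^2 - 14z + 5.
F(3/2) = 9/8, F'(3/2) = -37/4, so z_1 = (3/2) - (9/8)/(-37/4) = 60/37.
F(60/37) = -1782/50653, F'(60/37) = -13435/1369, so z_2 = (60/37) - (-1782/50653)/(-13435/1369) = 804318/497095.

z_1 = 60/37, z_2 = 804318/497095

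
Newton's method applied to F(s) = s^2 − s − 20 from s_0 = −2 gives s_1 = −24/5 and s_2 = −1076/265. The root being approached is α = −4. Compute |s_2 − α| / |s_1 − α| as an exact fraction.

4/53

s_1 − α = −24/5 − (−4) = −24/5 + 4 = −4/5, so |s_1 − α| = 4/5.
s_2 − α = −1076/265 − (−4) = −1076/265 + 4 = −16/265, so |s_2 − α| = 16/265.
Ratio = (16/265) / (4/5) = 4/53.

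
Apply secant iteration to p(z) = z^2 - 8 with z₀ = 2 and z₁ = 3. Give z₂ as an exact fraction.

14/5

p(2) = -4, p(3) = 1. z₂ = 3 - 1·(3 - 2)/(1 - (-4)) = 14/5.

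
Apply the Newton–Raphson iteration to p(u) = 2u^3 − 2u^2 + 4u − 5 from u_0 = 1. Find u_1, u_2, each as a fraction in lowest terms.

p'(u) = 6u^2 − 4u + 4.
p(1) = −1, p'(1) = 6, so u_1 = 1 − (−1)/6 = 7/6.
p(7/6) = 13/108, p'(7/6) = 15/2, so u_2 = (7/6) − (13/108)/(15/2) = 466/405.

u_1 = 7/6, u_2 = 466/405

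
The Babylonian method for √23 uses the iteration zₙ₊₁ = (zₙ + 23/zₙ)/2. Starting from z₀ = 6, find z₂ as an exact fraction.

z₁ = (6 + 23/6)/2 = 59/12.
z₂ = (59/12 + 23/(59/12))/2 = 6793/1416.

6793/1416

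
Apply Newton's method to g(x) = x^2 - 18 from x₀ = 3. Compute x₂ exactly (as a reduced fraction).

17/4

g'(x) = 2x.
g(3) = -9, g'(3) = 6, so x₁ = 3 - (-9)/6 = 9/2.
g(9/2) = 9/4, g'(9/2) = 9, so x₂ = (9/2) - (9/4)/9 = 17/4.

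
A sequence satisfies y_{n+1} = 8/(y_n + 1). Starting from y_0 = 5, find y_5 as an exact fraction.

y_1 = 8/(5 + 1) = 4/3.
y_2 = 8/(4/3 + 1) = 24/7.
y_3 = 8/(24/7 + 1) = 56/31.
y_4 = 8/(56/31 + 1) = 248/87.
y_5 = 8/(248/87 + 1) = 696/335.

696/335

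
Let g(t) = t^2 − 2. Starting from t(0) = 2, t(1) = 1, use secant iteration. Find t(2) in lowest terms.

g(2) = 2, g(1) = −1. t(2) = 1 − (−1)·(1 − 2)/((−1) − 2) = 4/3.

4/3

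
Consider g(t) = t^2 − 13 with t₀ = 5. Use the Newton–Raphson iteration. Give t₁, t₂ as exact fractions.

g'(t) = 2t.
g(5) = 12, g'(5) = 10, so t₁ = 5 − 12/10 = 19/5.
g(19/5) = 36/25, g'(19/5) = 38/5, so t₂ = (19/5) − (36/25)/(38/5) = 343/95.

t₁ = 19/5, t₂ = 343/95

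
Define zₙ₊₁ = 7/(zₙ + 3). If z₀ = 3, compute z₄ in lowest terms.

z₁ = 7/(3 + 3) = 7/6.
z₂ = 7/(7/6 + 3) = 42/25.
z₃ = 7/(42/25 + 3) = 175/117.
z₄ = 7/(175/117 + 3) = 819/526.

819/526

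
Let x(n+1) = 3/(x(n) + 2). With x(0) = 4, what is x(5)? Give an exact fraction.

141/142

x(1) = 3/(4 + 2) = 1/2.
x(2) = 3/(1/2 + 2) = 6/5.
x(3) = 3/(6/5 + 2) = 15/16.
x(4) = 3/(15/16 + 2) = 48/47.
x(5) = 3/(48/47 + 2) = 141/142.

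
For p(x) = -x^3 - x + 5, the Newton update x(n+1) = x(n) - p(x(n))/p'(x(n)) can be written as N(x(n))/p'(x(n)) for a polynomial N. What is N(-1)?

-3

p'(x) = -3x^2 - 1.
N(x) = x·p'(x) - p(x) = x·(-3x^2 - 1) - (-x^3 - x + 5) = -2x^3 - 5.
N(-1) = -3.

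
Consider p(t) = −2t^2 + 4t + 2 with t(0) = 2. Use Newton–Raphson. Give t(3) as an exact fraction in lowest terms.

985/408

p'(t) = −4t + 4.
p(2) = 2, p'(2) = −4, so t(1) = 2 − 2/(−4) = 5/2.
p(5/2) = −1/2, p'(5/2) = −6, so t(2) = (5/2) − (−1/2)/(−6) = 29/12.
p(29/12) = −1/72, p'(29/12) = −17/3, so t(3) = (29/12) − (−1/72)/(−17/3) = 985/408.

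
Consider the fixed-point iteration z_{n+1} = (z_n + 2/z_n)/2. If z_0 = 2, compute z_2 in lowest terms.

z_1 = (2 + 2/2)/2 = 3/2.
z_2 = (3/2 + 2/(3/2))/2 = 17/12.

17/12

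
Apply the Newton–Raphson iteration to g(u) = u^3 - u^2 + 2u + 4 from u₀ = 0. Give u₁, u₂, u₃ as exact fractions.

u₁ = -2, u₂ = -4/3, u₃ = -142/135

g'(u) = 3u^2 - 2u + 2.
g(0) = 4, g'(0) = 2, so u₁ = 0 - 4/2 = -2.
g(-2) = -12, g'(-2) = 18, so u₂ = (-2) - (-12)/18 = -4/3.
g(-4/3) = -76/27, g'(-4/3) = 10, so u₃ = (-4/3) - (-76/27)/10 = -142/135.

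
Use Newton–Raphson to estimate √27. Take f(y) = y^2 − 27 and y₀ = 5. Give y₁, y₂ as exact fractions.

f'(y) = 2y.
f(5) = −2, f'(5) = 10, so y₁ = 5 − (−2)/10 = 26/5.
f(26/5) = 1/25, f'(26/5) = 52/5, so y₂ = (26/5) − (1/25)/(52/5) = 1351/260.

y₁ = 26/5, y₂ = 1351/260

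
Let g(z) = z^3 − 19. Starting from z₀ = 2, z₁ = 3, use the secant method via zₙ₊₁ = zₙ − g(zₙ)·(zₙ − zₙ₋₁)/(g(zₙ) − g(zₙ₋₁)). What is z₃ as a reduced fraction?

22441/8443

g(2) = −11, g(3) = 8. z₂ = 3 − 8·(3 − 2)/(8 − (−11)) = 49/19.
g(3) = 8, g(49/19) = −12672/6859. z₃ = (49/19) − (−12672/6859)·((49/19) − 3)/((−12672/6859) − 8) = 22441/8443.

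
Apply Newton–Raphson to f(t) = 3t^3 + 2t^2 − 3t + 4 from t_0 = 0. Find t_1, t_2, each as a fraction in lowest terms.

f'(t) = 9t^2 + 4t − 3.
f(0) = 4, f'(0) = −3, so t_1 = 0 − 4/(−3) = 4/3.
f(4/3) = 32/3, f'(4/3) = 55/3, so t_2 = (4/3) − (32/3)/(55/3) = 124/165.

t_1 = 4/3, t_2 = 124/165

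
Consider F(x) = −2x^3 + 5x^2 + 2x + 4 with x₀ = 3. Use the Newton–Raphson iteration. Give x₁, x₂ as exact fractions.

x₁ = 67/22, x₂ = 125309/41162

F'(x) = −6x^2 + 10x + 2.
F(3) = 1, F'(3) = −22, so x₁ = 3 − 1/(−22) = 67/22.
F(67/22) = −36/1331, F'(67/22) = −5613/242, so x₂ = (67/22) − (−36/1331)/(−5613/242) = 125309/41162.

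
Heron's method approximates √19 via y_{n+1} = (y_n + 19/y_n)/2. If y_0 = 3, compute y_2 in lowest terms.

y_1 = (3 + 19/3)/2 = 14/3.
y_2 = (14/3 + 19/(14/3))/2 = 367/84.

367/84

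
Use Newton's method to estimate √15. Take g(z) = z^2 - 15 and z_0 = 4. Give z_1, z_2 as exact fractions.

z_1 = 31/8, z_2 = 1921/496

g'(z) = 2z.
g(4) = 1, g'(4) = 8, so z_1 = 4 - 1/8 = 31/8.
g(31/8) = 1/64, g'(31/8) = 31/4, so z_2 = (31/8) - (1/64)/(31/4) = 1921/496.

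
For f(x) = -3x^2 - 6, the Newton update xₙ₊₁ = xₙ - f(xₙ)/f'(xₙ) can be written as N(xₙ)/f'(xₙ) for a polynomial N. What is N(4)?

-42

f'(x) = -6x.
N(x) = x·f'(x) - f(x) = x·(-6x) - (-3x^2 - 6) = -3x^2 + 6.
N(4) = -42.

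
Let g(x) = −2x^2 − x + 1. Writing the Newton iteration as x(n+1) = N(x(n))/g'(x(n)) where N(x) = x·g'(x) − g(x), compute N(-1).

g'(x) = −4x − 1.
N(x) = x·g'(x) − g(x) = x·(−4x − 1) − (−2x^2 − x + 1) = −2x^2 − 1.
N(-1) = −3.

−3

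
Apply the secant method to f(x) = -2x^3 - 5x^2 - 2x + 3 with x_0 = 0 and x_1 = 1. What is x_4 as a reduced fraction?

f(0) = 3, f(1) = -6. x_2 = 1 - (-6)·(1 - 0)/((-6) - 3) = 1/3.
f(1) = -6, f(1/3) = 46/27. x_3 = (1/3) - (46/27)·((1/3) - 1)/((46/27) - (-6)) = 25/52.
f(1/3) = 46/27, f(25/52) = 46437/70304. x_4 = (25/52) - (46437/70304)·((25/52) - (1/3))/((46437/70304) - (46/27)) = 49429/86095.

49429/86095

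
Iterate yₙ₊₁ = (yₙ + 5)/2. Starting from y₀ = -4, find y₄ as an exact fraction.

y₁ = ((-4) + 5)/2 = 1/2.
y₂ = ((1/2) + 5)/2 = 11/4.
y₃ = ((11/4) + 5)/2 = 31/8.
y₄ = ((31/8) + 5)/2 = 71/16.

71/16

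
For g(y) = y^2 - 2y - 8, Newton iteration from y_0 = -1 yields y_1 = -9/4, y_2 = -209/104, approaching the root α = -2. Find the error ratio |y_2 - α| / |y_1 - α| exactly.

y_1 - α = -9/4 - (-2) = -9/4 + 2 = -1/4, so |y_1 - α| = 1/4.
y_2 - α = -209/104 - (-2) = -209/104 + 2 = -1/104, so |y_2 - α| = 1/104.
Ratio = (1/104) / (1/4) = 1/26.

1/26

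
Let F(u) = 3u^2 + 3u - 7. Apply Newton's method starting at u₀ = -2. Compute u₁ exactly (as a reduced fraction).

F'(u) = 6u + 3.
F(-2) = -1, F'(-2) = -9, so u₁ = (-2) - (-1)/(-9) = -19/9.

-19/9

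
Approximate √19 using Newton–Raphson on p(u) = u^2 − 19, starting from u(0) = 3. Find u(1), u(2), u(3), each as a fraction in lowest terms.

p'(u) = 2u.
p(3) = −10, p'(3) = 6, so u(1) = 3 − (−10)/6 = 14/3.
p(14/3) = 25/9, p'(14/3) = 28/3, so u(2) = (14/3) − (25/9)/(28/3) = 367/84.
p(367/84) = 625/7056, p'(367/84) = 367/42, so u(3) = (367/84) − (625/7056)/(367/42) = 268753/61656.

u(1) = 14/3, u(2) = 367/84, u(3) = 268753/61656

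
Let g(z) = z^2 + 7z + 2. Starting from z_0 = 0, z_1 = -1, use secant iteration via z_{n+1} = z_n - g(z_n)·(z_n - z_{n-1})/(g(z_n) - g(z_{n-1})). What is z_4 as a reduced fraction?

-97/325

g(0) = 2, g(-1) = -4. z_2 = (-1) - (-4)·((-1) - 0)/((-4) - 2) = -1/3.
g(-1) = -4, g(-1/3) = -2/9. z_3 = (-1/3) - (-2/9)·((-1/3) - (-1))/((-2/9) - (-4)) = -5/17.
g(-1/3) = -2/9, g(-5/17) = 8/289. z_4 = (-5/17) - (8/289)·((-5/17) - (-1/3))/((8/289) - (-2/9)) = -97/325.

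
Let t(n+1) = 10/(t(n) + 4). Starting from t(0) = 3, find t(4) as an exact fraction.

t(1) = 10/(3 + 4) = 10/7.
t(2) = 10/(10/7 + 4) = 35/19.
t(3) = 10/(35/19 + 4) = 190/111.
t(4) = 10/(190/111 + 4) = 555/317.

555/317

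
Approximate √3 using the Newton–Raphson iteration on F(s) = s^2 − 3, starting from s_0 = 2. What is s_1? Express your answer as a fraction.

7/4

F'(s) = 2s.
F(2) = 1, F'(2) = 4, so s_1 = 2 − 1/4 = 7/4.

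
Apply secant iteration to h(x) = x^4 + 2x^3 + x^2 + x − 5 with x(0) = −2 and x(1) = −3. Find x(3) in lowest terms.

h(−2) = −3, h(−3) = 28. x(2) = (−3) − 28·((−3) − (−2))/(28 − (−3)) = −65/31.
h(−3) = 28, h(−65/31) = −1669920/923521. x(3) = (−65/31) − (−1669920/923521)·((−65/31) − (−3))/((−1669920/923521) − 28) = −2115335/983161.

−2115335/983161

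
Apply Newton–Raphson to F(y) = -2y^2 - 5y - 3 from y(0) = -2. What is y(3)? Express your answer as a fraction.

F'(y) = -4y - 5.
F(-2) = -1, F'(-2) = 3, so y(1) = (-2) - (-1)/3 = -5/3.
F(-5/3) = -2/9, F'(-5/3) = 5/3, so y(2) = (-5/3) - (-2/9)/(5/3) = -23/15.
F(-23/15) = -8/225, F'(-23/15) = 17/15, so y(3) = (-23/15) - (-8/225)/(17/15) = -383/255.

-383/255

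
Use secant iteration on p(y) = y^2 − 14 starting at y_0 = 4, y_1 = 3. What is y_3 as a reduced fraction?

176/47

p(4) = 2, p(3) = −5. y_2 = 3 − (−5)·(3 − 4)/((−5) − 2) = 26/7.
p(3) = −5, p(26/7) = −10/49. y_3 = (26/7) − (−10/49)·((26/7) − 3)/((−10/49) − (−5)) = 176/47.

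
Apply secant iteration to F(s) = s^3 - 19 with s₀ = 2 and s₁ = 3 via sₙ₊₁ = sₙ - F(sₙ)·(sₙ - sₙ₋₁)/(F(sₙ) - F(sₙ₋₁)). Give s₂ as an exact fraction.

49/19

F(2) = -11, F(3) = 8. s₂ = 3 - 8·(3 - 2)/(8 - (-11)) = 49/19.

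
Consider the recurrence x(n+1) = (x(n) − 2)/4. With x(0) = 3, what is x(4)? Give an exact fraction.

−167/256

x(1) = (3 − 2)/4 = 1/4.
x(2) = ((1/4) − 2)/4 = −7/16.
x(3) = ((−7/16) − 2)/4 = −39/64.
x(4) = ((−39/64) − 2)/4 = −167/256.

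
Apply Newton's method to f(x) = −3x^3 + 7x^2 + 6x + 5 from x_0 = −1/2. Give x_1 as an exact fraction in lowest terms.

f'(x) = −9x^2 + 14x + 6.
f(−1/2) = 33/8, f'(−1/2) = −13/4, so x_1 = (−1/2) − (33/8)/(−13/4) = 10/13.

10/13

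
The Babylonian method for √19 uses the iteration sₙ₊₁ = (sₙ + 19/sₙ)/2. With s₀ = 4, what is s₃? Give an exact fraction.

11916881/2733920

s₁ = (4 + 19/4)/2 = 35/8.
s₂ = (35/8 + 19/(35/8))/2 = 2441/560.
s₃ = (2441/560 + 19/(2441/560))/2 = 11916881/2733920.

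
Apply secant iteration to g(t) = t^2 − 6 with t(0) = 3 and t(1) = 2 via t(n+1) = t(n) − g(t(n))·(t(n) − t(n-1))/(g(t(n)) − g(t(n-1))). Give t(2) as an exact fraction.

g(3) = 3, g(2) = −2. t(2) = 2 − (−2)·(2 − 3)/((−2) − 3) = 12/5.

12/5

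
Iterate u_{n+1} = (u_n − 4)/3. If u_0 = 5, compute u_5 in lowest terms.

−479/243

u_1 = (5 − 4)/3 = 1/3.
u_2 = ((1/3) − 4)/3 = −11/9.
u_3 = ((−11/9) − 4)/3 = −47/27.
u_4 = ((−47/27) − 4)/3 = −155/81.
u_5 = ((−155/81) − 4)/3 = −479/243.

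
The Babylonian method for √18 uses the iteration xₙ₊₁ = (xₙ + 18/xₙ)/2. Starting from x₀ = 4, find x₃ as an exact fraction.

665857/156944

x₁ = (4 + 18/4)/2 = 17/4.
x₂ = (17/4 + 18/(17/4))/2 = 577/136.
x₃ = (577/136 + 18/(577/136))/2 = 665857/156944.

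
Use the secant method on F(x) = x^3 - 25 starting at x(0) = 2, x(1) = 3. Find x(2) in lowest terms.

55/19

F(2) = -17, F(3) = 2. x(2) = 3 - 2·(3 - 2)/(2 - (-17)) = 55/19.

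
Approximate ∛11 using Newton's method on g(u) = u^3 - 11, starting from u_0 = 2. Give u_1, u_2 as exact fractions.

g'(u) = 3u^2.
g(2) = -3, g'(2) = 12, so u_1 = 2 - (-3)/12 = 9/4.
g(9/4) = 25/64, g'(9/4) = 243/16, so u_2 = (9/4) - (25/64)/(243/16) = 1081/486.

u_1 = 9/4, u_2 = 1081/486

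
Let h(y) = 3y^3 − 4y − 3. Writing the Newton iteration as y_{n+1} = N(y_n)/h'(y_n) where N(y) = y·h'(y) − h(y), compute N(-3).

h'(y) = 9y^2 − 4.
N(y) = y·h'(y) − h(y) = y·(9y^2 − 4) − (3y^3 − 4y − 3) = 6y^3 + 3.
N(-3) = −159.

−159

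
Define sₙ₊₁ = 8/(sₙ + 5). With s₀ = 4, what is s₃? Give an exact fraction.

s₁ = 8/(4 + 5) = 8/9.
s₂ = 8/(8/9 + 5) = 72/53.
s₃ = 8/(72/53 + 5) = 424/337.

424/337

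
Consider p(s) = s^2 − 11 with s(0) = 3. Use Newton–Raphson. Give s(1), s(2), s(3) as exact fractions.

s(1) = 10/3, s(2) = 199/60, s(3) = 79201/23880

p'(s) = 2s.
p(3) = −2, p'(3) = 6, so s(1) = 3 − (−2)/6 = 10/3.
p(10/3) = 1/9, p'(10/3) = 20/3, so s(2) = (10/3) − (1/9)/(20/3) = 199/60.
p(199/60) = 1/3600, p'(199/60) = 199/30, so s(3) = (199/60) − (1/3600)/(199/30) = 79201/23880.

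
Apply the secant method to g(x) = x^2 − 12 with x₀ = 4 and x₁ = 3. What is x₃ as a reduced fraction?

g(4) = 4, g(3) = −3. x₂ = 3 − (−3)·(3 − 4)/((−3) − 4) = 24/7.
g(3) = −3, g(24/7) = −12/49. x₃ = (24/7) − (−12/49)·((24/7) − 3)/((−12/49) − (−3)) = 52/15.

52/15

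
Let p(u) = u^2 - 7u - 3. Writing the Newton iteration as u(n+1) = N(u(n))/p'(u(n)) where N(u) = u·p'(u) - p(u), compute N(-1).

p'(u) = 2u - 7.
N(u) = u·p'(u) - p(u) = u·(2u - 7) - (u^2 - 7u - 3) = u^2 + 3.
N(-1) = 4.

4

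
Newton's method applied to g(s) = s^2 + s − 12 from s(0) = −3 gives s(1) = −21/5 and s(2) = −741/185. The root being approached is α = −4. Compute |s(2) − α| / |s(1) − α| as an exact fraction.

s(1) − α = −21/5 − (−4) = −21/5 + 4 = −1/5, so |s(1) − α| = 1/5.
s(2) − α = −741/185 − (−4) = −741/185 + 4 = −1/185, so |s(2) − α| = 1/185.
Ratio = (1/185) / (1/5) = 1/37.

1/37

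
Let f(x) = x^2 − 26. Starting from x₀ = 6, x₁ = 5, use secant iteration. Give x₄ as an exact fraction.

31721/6221

f(6) = 10, f(5) = −1. x₂ = 5 − (−1)·(5 − 6)/((−1) − 10) = 56/11.
f(5) = −1, f(56/11) = −10/121. x₃ = (56/11) − (−10/121)·((56/11) − 5)/((−10/121) − (−1)) = 566/111.
f(56/11) = −10/121, f(566/111) = 10/12321. x₄ = (566/111) − (10/12321)·((566/111) − (56/11))/((10/12321) − (−10/121)) = 31721/6221.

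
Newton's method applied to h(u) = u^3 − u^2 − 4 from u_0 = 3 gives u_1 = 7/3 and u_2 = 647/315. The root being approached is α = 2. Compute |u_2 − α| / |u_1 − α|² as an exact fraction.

u_1 − α = 7/3 − 2 = 1/3, so |u_1 − α| = 1/3.
u_2 − α = 647/315 − 2 = 17/315, so |u_2 − α| = 17/315.
|u_1 − α|² = 1/9.
Ratio = (17/315) / (1/9) = 17/35.

17/35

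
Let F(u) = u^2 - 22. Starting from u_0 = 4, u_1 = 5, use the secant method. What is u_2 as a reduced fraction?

14/3

F(4) = -6, F(5) = 3. u_2 = 5 - 3·(5 - 4)/(3 - (-6)) = 14/3.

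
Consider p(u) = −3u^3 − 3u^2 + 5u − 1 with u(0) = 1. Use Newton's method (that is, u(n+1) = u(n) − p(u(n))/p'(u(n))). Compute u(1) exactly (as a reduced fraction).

4/5

p'(u) = −9u^2 − 6u + 5.
p(1) = −2, p'(1) = −10, so u(1) = 1 − (−2)/(−10) = 4/5.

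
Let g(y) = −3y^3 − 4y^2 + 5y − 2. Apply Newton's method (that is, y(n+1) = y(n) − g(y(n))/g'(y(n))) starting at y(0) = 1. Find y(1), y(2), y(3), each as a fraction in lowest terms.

y(1) = 2/3, y(2) = 14/39, y(3) = 23866/19149

g'(y) = −9y^2 − 8y + 5.
g(1) = −4, g'(1) = −12, so y(1) = 1 − (−4)/(−12) = 2/3.
g(2/3) = −4/3, g'(2/3) = −13/3, so y(2) = (2/3) − (−4/3)/(−13/3) = 14/39.
g(14/39) = −1888/2197, g'(14/39) = 491/507, so y(3) = (14/39) − (−1888/2197)/(491/507) = 23866/19149.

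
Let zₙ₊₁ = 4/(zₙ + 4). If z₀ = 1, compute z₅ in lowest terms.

140/169

z₁ = 4/(1 + 4) = 4/5.
z₂ = 4/(4/5 + 4) = 5/6.
z₃ = 4/(5/6 + 4) = 24/29.
z₄ = 4/(24/29 + 4) = 29/35.
z₅ = 4/(29/35 + 4) = 140/169.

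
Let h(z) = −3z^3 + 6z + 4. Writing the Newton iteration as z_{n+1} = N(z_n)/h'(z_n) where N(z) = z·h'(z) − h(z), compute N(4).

−388

h'(z) = −9z^2 + 6.
N(z) = z·h'(z) − h(z) = z·(−9z^2 + 6) − (−3z^3 + 6z + 4) = −6z^3 − 4.
N(4) = −388.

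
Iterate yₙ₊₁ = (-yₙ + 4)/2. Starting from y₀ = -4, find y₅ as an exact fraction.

y₁ = (-(-4) + 4)/2 = 4.
y₂ = (-4 + 4)/2 = 0.
y₃ = (-0 + 4)/2 = 2.
y₄ = (-2 + 4)/2 = 1.
y₅ = (-1 + 4)/2 = 3/2.

3/2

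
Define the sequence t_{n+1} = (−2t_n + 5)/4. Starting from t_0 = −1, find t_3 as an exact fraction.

17/16

t_1 = (−2·(−1) + 5)/4 = 7/4.
t_2 = (−2·(7/4) + 5)/4 = 3/8.
t_3 = (−2·(3/8) + 5)/4 = 17/16.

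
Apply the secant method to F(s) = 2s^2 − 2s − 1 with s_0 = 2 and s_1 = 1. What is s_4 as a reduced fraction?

F(2) = 3, F(1) = −1. s_2 = 1 − (−1)·(1 − 2)/((−1) − 3) = 5/4.
F(1) = −1, F(5/4) = −3/8. s_3 = (5/4) − (−3/8)·((5/4) − 1)/((−3/8) − (−1)) = 7/5.
F(5/4) = −3/8, F(7/5) = 3/25. s_4 = (7/5) − (3/25)·((7/5) − (5/4))/((3/25) − (−3/8)) = 15/11.

15/11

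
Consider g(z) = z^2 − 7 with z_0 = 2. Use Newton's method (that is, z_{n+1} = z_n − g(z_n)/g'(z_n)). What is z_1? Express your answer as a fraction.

11/4

g'(z) = 2z.
g(2) = −3, g'(2) = 4, so z_1 = 2 − (−3)/4 = 11/4.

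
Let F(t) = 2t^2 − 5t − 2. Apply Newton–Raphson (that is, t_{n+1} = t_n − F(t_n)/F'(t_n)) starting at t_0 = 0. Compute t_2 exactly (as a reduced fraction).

F'(t) = 4t − 5.
F(0) = −2, F'(0) = −5, so t_1 = 0 − (−2)/(−5) = −2/5.
F(−2/5) = 8/25, F'(−2/5) = −33/5, so t_2 = (−2/5) − (8/25)/(−33/5) = −58/165.

−58/165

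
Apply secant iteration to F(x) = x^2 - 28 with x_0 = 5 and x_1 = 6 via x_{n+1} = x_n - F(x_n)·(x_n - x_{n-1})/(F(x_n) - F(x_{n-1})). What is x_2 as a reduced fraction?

58/11

F(5) = -3, F(6) = 8. x_2 = 6 - 8·(6 - 5)/(8 - (-3)) = 58/11.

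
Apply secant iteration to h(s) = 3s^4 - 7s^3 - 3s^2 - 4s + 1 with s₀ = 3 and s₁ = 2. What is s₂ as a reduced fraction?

h(3) = 16, h(2) = -27. s₂ = 2 - (-27)·(2 - 3)/((-27) - 16) = 113/43.

113/43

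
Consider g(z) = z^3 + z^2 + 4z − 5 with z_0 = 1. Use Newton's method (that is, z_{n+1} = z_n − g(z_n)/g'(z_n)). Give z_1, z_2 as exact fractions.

g'(z) = 3z^2 + 2z + 4.
g(1) = 1, g'(1) = 9, so z_1 = 1 − 1/9 = 8/9.
g(8/9) = 35/729, g'(8/9) = 220/27, so z_2 = (8/9) − (35/729)/(220/27) = 1049/1188.

z_1 = 8/9, z_2 = 1049/1188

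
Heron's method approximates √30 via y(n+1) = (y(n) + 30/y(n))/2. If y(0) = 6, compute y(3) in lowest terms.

116161/21208

y(1) = (6 + 30/6)/2 = 11/2.
y(2) = (11/2 + 30/(11/2))/2 = 241/44.
y(3) = (241/44 + 30/(241/44))/2 = 116161/21208.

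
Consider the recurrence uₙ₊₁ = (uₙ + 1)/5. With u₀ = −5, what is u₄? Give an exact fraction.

u₁ = ((−5) + 1)/5 = −4/5.
u₂ = ((−4/5) + 1)/5 = 1/25.
u₃ = ((1/25) + 1)/5 = 26/125.
u₄ = ((26/125) + 1)/5 = 151/625.

151/625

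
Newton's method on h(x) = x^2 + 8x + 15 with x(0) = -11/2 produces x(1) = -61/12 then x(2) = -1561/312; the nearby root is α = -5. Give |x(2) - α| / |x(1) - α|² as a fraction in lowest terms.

6/13

x(1) - α = -61/12 - (-5) = -61/12 + 5 = -1/12, so |x(1) - α| = 1/12.
x(2) - α = -1561/312 - (-5) = -1561/312 + 5 = -1/312, so |x(2) - α| = 1/312.
|x(1) - α|² = 1/144.
Ratio = (1/312) / (1/144) = 6/13.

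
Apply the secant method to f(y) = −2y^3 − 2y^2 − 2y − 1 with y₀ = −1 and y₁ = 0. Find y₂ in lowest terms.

−1/2

f(−1) = 1, f(0) = −1. y₂ = 0 − (−1)·(0 − (−1))/((−1) − 1) = −1/2.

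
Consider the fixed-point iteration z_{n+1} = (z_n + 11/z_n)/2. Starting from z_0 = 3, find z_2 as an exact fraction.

z_1 = (3 + 11/3)/2 = 10/3.
z_2 = (10/3 + 11/(10/3))/2 = 199/60.

199/60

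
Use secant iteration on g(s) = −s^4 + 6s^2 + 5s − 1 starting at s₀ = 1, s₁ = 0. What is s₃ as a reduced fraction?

g(1) = 9, g(0) = −1. s₂ = 0 − (−1)·(0 − 1)/((−1) − 9) = 1/10.
g(0) = −1, g(1/10) = −4401/10000. s₃ = (1/10) − (−4401/10000)·((1/10) − 0)/((−4401/10000) − (−1)) = 1000/5599.

1000/5599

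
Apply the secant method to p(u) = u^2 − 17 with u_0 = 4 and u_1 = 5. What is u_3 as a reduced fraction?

169/41

p(4) = −1, p(5) = 8. u_2 = 5 − 8·(5 − 4)/(8 − (−1)) = 37/9.
p(5) = 8, p(37/9) = −8/81. u_3 = (37/9) − (−8/81)·((37/9) − 5)/((−8/81) − 8) = 169/41.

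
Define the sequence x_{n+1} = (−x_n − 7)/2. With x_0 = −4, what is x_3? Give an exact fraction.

−17/8

x_1 = (−(−4) − 7)/2 = −3/2.
x_2 = (−(−3/2) − 7)/2 = −11/4.
x_3 = (−(−11/4) − 7)/2 = −17/8.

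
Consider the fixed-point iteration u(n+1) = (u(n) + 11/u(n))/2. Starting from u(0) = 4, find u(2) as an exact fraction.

u(1) = (4 + 11/4)/2 = 27/8.
u(2) = (27/8 + 11/(27/8))/2 = 1433/432.

1433/432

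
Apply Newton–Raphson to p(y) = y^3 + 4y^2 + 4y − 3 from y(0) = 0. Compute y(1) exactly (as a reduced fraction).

p'(y) = 3y^2 + 8y + 4.
p(0) = −3, p'(0) = 4, so y(1) = 0 − (−3)/4 = 3/4.

3/4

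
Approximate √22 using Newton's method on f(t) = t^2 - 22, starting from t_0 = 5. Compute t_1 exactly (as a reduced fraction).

47/10

f'(t) = 2t.
f(5) = 3, f'(5) = 10, so t_1 = 5 - 3/10 = 47/10.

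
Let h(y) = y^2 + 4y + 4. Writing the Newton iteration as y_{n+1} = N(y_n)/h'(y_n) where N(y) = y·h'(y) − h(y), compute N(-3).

h'(y) = 2y + 4.
N(y) = y·h'(y) − h(y) = y·(2y + 4) − (y^2 + 4y + 4) = y^2 − 4.
N(-3) = 5.

5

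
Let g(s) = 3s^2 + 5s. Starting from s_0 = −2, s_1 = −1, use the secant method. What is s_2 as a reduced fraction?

g(−2) = 2, g(−1) = −2. s_2 = (−1) − (−2)·((−1) − (−2))/((−2) − 2) = −3/2.

−3/2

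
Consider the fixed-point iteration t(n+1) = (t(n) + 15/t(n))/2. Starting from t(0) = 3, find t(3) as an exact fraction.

t(1) = (3 + 15/3)/2 = 4.
t(2) = (4 + 15/4)/2 = 31/8.
t(3) = (31/8 + 15/(31/8))/2 = 1921/496.

1921/496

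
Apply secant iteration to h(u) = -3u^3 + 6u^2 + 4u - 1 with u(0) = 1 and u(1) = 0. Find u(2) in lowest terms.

h(1) = 6, h(0) = -1. u(2) = 0 - (-1)·(0 - 1)/((-1) - 6) = 1/7.

1/7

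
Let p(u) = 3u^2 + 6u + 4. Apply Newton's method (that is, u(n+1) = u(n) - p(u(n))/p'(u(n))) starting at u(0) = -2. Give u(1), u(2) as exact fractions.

p'(u) = 6u + 6.
p(-2) = 4, p'(-2) = -6, so u(1) = (-2) - 4/(-6) = -4/3.
p(-4/3) = 4/3, p'(-4/3) = -2, so u(2) = (-4/3) - (4/3)/(-2) = -2/3.

u(1) = -4/3, u(2) = -2/3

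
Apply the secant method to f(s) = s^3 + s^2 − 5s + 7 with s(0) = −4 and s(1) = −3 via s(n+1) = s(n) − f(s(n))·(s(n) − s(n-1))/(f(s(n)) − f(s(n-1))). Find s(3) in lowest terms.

−8737/2704

f(−4) = −21, f(−3) = 4. s(2) = (−3) − 4·((−3) − (−4))/(4 − (−21)) = −79/25.
f(−3) = 4, f(−79/25) = 19236/15625. s(3) = (−79/25) − (19236/15625)·((−79/25) − (−3))/((19236/15625) − 4) = −8737/2704.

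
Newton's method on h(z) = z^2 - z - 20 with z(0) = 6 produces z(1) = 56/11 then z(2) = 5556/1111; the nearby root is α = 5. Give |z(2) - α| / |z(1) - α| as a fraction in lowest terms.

z(1) - α = 56/11 - 5 = 1/11, so |z(1) - α| = 1/11.
z(2) - α = 5556/1111 - 5 = 1/1111, so |z(2) - α| = 1/1111.
Ratio = (1/1111) / (1/11) = 1/101.

1/101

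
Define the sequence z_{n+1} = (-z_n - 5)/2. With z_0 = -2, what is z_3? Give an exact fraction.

-13/8

z_1 = (-(-2) - 5)/2 = -3/2.
z_2 = (-(-3/2) - 5)/2 = -7/4.
z_3 = (-(-7/4) - 5)/2 = -13/8.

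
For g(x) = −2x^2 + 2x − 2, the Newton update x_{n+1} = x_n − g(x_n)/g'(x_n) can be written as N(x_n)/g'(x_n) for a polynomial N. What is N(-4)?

g'(x) = −4x + 2.
N(x) = x·g'(x) − g(x) = x·(−4x + 2) − (−2x^2 + 2x − 2) = −2x^2 + 2.
N(-4) = −30.

−30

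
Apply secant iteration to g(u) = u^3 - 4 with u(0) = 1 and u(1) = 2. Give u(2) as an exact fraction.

g(1) = -3, g(2) = 4. u(2) = 2 - 4·(2 - 1)/(4 - (-3)) = 10/7.

10/7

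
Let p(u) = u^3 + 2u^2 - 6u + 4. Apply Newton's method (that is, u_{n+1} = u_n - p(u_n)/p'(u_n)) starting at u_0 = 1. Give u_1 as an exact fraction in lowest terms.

0

p'(u) = 3u^2 + 4u - 6.
p(1) = 1, p'(1) = 1, so u_1 = 1 - 1/1 = 0.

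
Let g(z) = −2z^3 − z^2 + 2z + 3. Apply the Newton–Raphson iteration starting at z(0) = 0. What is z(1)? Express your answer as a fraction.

−3/2

g'(z) = −6z^2 − 2z + 2.
g(0) = 3, g'(0) = 2, so z(1) = 0 − 3/2 = −3/2.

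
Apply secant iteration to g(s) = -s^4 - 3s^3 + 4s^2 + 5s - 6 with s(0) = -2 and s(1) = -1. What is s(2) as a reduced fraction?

g(-2) = 8, g(-1) = -5. s(2) = (-1) - (-5)·((-1) - (-2))/((-5) - 8) = -18/13.

-18/13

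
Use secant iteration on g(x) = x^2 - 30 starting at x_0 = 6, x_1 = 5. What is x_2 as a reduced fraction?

60/11

g(6) = 6, g(5) = -5. x_2 = 5 - (-5)·(5 - 6)/((-5) - 6) = 60/11.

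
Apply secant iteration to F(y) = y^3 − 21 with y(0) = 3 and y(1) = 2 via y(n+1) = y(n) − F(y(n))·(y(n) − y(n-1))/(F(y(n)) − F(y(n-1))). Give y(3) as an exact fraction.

F(3) = 6, F(2) = −13. y(2) = 2 − (−13)·(2 − 3)/((−13) − 6) = 51/19.
F(2) = −13, F(51/19) = −11388/6859. y(3) = (51/19) − (−11388/6859)·((51/19) − 2)/((−11388/6859) − (−13)) = 16659/5983.

16659/5983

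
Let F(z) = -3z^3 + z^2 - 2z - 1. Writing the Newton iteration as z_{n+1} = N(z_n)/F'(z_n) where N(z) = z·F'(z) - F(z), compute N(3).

-152

F'(z) = -9z^2 + 2z - 2.
N(z) = z·F'(z) - F(z) = z·(-9z^2 + 2z - 2) - (-3z^3 + z^2 - 2z - 1) = -6z^3 + z^2 + 1.
N(3) = -152.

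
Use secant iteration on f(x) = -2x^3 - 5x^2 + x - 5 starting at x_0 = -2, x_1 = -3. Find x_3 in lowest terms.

-4665/1579

f(-2) = -11, f(-3) = 1. x_2 = (-3) - 1·((-3) - (-2))/(1 - (-11)) = -35/12.
f(-3) = 1, f(-35/12) = -715/864. x_3 = (-35/12) - (-715/864)·((-35/12) - (-3))/((-715/864) - 1) = -4665/1579.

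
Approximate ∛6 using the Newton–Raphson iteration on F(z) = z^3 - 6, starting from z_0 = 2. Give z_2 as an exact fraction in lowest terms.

1979/1089

F'(z) = 3z^2.
F(2) = 2, F'(2) = 12, so z_1 = 2 - 2/12 = 11/6.
F(11/6) = 35/216, F'(11/6) = 121/12, so z_2 = (11/6) - (35/216)/(121/12) = 1979/1089.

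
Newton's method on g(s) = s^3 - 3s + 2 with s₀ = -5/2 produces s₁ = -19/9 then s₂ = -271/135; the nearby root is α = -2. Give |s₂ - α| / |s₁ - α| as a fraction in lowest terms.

s₁ - α = -19/9 - (-2) = -19/9 + 2 = -1/9, so |s₁ - α| = 1/9.
s₂ - α = -271/135 - (-2) = -271/135 + 2 = -1/135, so |s₂ - α| = 1/135.
Ratio = (1/135) / (1/9) = 1/15.

1/15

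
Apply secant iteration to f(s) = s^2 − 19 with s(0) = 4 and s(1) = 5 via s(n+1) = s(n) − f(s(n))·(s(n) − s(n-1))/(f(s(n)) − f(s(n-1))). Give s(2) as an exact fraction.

13/3

f(4) = −3, f(5) = 6. s(2) = 5 − 6·(5 − 4)/(6 − (−3)) = 13/3.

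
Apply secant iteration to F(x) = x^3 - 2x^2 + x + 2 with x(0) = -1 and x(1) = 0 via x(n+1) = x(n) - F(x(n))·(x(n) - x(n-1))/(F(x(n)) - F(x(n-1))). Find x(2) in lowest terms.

-1/2

F(-1) = -2, F(0) = 2. x(2) = 0 - 2·(0 - (-1))/(2 - (-2)) = -1/2.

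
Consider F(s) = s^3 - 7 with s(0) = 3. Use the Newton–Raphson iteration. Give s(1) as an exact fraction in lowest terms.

F'(s) = 3s^2.
F(3) = 20, F'(3) = 27, so s(1) = 3 - 20/27 = 61/27.

61/27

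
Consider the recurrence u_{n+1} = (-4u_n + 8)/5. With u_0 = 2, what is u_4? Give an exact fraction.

168/125

u_1 = (-4·2 + 8)/5 = 0.
u_2 = (-4·0 + 8)/5 = 8/5.
u_3 = (-4·(8/5) + 8)/5 = 8/25.
u_4 = (-4·(8/25) + 8)/5 = 168/125.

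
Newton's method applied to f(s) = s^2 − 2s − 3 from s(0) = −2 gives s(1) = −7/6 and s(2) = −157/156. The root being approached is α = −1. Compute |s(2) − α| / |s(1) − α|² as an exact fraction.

3/13

s(1) − α = −7/6 − (−1) = −7/6 + 1 = −1/6, so |s(1) − α| = 1/6.
s(2) − α = −157/156 − (−1) = −157/156 + 1 = −1/156, so |s(2) − α| = 1/156.
|s(1) − α|² = 1/36.
Ratio = (1/156) / (1/36) = 3/13.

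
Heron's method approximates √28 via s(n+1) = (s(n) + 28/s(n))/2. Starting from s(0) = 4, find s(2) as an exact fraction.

s(1) = (4 + 28/4)/2 = 11/2.
s(2) = (11/2 + 28/(11/2))/2 = 233/44.

233/44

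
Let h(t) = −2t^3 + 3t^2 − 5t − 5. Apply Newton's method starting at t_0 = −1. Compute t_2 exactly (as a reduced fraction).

h'(t) = −6t^2 + 6t − 5.
h(−1) = 5, h'(−1) = −17, so t_1 = (−1) − 5/(−17) = −12/17.
h(−12/17) = 3575/4913, h'(−12/17) = −3533/289, so t_2 = (−12/17) − (3575/4913)/(−3533/289) = −38821/60061.

−38821/60061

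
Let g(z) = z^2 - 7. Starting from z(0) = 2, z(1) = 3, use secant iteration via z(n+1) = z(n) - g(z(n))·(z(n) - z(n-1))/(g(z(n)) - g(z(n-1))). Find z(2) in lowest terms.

g(2) = -3, g(3) = 2. z(2) = 3 - 2·(3 - 2)/(2 - (-3)) = 13/5.

13/5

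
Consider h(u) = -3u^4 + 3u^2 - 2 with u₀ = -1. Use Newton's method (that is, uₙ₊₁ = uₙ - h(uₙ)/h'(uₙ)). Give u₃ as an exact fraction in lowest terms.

h'(u) = -12u^3 + 6u.
h(-1) = -2, h'(-1) = 6, so u₁ = (-1) - (-2)/6 = -2/3.
h(-2/3) = -34/27, h'(-2/3) = -4/9, so u₂ = (-2/3) - (-34/27)/(-4/9) = -7/2.
h(-7/2) = -6647/16, h'(-7/2) = 987/2, so u₃ = (-7/2) - (-6647/16)/(987/2) = -20989/7896.

-20989/7896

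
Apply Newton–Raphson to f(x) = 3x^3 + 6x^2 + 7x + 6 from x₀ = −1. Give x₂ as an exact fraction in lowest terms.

−51/37

f'(x) = 9x^2 + 12x + 7.
f(−1) = 2, f'(−1) = 4, so x₁ = (−1) − 2/4 = −3/2.
f(−3/2) = −9/8, f'(−3/2) = 37/4, so x₂ = (−3/2) − (−9/8)/(37/4) = −51/37.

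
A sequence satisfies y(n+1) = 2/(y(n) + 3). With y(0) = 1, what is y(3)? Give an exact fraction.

y(1) = 2/(1 + 3) = 1/2.
y(2) = 2/(1/2 + 3) = 4/7.
y(3) = 2/(4/7 + 3) = 14/25.

14/25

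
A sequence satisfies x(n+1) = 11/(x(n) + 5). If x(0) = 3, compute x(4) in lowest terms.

x(1) = 11/(3 + 5) = 11/8.
x(2) = 11/(11/8 + 5) = 88/51.
x(3) = 11/(88/51 + 5) = 561/343.
x(4) = 11/(561/343 + 5) = 3773/2276.

3773/2276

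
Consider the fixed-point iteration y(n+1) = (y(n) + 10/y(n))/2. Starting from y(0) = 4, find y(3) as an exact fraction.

y(1) = (4 + 10/4)/2 = 13/4.
y(2) = (13/4 + 10/(13/4))/2 = 329/104.
y(3) = (329/104 + 10/(329/104))/2 = 216401/68432.

216401/68432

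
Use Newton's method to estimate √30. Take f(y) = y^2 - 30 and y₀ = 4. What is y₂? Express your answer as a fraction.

f'(y) = 2y.
f(4) = -14, f'(4) = 8, so y₁ = 4 - (-14)/8 = 23/4.
f(23/4) = 49/16, f'(23/4) = 23/2, so y₂ = (23/4) - (49/16)/(23/2) = 1009/184.

1009/184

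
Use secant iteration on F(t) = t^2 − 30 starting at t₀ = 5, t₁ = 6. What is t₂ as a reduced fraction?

F(5) = −5, F(6) = 6. t₂ = 6 − 6·(6 − 5)/(6 − (−5)) = 60/11.

60/11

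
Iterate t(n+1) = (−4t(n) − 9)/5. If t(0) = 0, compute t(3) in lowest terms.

t(1) = (−4·0 − 9)/5 = −9/5.
t(2) = (−4·(−9/5) − 9)/5 = −9/25.
t(3) = (−4·(−9/25) − 9)/5 = −189/125.

−189/125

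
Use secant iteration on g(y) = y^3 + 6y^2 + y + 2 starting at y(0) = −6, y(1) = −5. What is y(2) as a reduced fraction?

−76/13

g(−6) = −4, g(−5) = 22. y(2) = (−5) − 22·((−5) − (−6))/(22 − (−4)) = −76/13.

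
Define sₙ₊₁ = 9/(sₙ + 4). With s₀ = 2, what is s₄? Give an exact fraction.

558/347

s₁ = 9/(2 + 4) = 3/2.
s₂ = 9/(3/2 + 4) = 18/11.
s₃ = 9/(18/11 + 4) = 99/62.
s₄ = 9/(99/62 + 4) = 558/347.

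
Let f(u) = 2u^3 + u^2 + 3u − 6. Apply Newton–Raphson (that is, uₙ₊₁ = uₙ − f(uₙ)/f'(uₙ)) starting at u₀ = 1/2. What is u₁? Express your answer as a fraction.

27/22

f'(u) = 6u^2 + 2u + 3.
f(1/2) = −4, f'(1/2) = 11/2, so u₁ = (1/2) − (−4)/(11/2) = 27/22.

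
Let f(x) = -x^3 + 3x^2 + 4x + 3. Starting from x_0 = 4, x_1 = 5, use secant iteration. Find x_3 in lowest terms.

f(4) = 3, f(5) = -27. x_2 = 5 - (-27)·(5 - 4)/((-27) - 3) = 41/10.
f(5) = -27, f(41/10) = 909/1000. x_3 = (41/10) - (909/1000)·((41/10) - 5)/((909/1000) - (-27)) = 12805/3101.

12805/3101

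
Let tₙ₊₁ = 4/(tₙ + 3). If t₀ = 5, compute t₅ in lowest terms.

460/461

t₁ = 4/(5 + 3) = 1/2.
t₂ = 4/(1/2 + 3) = 8/7.
t₃ = 4/(8/7 + 3) = 28/29.
t₄ = 4/(28/29 + 3) = 116/115.
t₅ = 4/(116/115 + 3) = 460/461.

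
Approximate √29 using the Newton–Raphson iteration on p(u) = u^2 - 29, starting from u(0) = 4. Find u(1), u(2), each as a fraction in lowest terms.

u(1) = 45/8, u(2) = 3881/720

p'(u) = 2u.
p(4) = -13, p'(4) = 8, so u(1) = 4 - (-13)/8 = 45/8.
p(45/8) = 169/64, p'(45/8) = 45/4, so u(2) = (45/8) - (169/64)/(45/4) = 3881/720.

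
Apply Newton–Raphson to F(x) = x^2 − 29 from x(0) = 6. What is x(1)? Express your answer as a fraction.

65/12

F'(x) = 2x.
F(6) = 7, F'(6) = 12, so x(1) = 6 − 7/12 = 65/12.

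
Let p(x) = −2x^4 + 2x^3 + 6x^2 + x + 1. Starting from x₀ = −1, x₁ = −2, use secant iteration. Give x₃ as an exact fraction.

p(−1) = 2, p(−2) = −25. x₂ = (−2) − (−25)·((−2) − (−1))/((−25) − 2) = −29/27.
p(−2) = −25, p(−29/27) = 907600/531441. x₃ = (−29/27) − (907600/531441)·((−29/27) − (−2))/((907600/531441) − (−25)) = −128683/113549.

−128683/113549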